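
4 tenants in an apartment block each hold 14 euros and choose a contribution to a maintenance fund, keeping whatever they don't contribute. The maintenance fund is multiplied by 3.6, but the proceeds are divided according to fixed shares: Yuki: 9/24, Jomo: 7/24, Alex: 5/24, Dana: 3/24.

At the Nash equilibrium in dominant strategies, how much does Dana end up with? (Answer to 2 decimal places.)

26.60 euros

Player j's private return per contributed unit is 3.6 × (j's share). Contributing is weakly dominant for j when that share is at least 1/3.6 = 0.2778, and contributing 0 is dominant otherwise.
Yuki and Jomo clear that bar, contributing 14 each; the remaining 2 contribute 0. Total contributed: 28.
Dana keeps 14 and receives 3.6 × 28 × 3/24 = 12.60 from the maintenance fund, for a payoff of 26.60.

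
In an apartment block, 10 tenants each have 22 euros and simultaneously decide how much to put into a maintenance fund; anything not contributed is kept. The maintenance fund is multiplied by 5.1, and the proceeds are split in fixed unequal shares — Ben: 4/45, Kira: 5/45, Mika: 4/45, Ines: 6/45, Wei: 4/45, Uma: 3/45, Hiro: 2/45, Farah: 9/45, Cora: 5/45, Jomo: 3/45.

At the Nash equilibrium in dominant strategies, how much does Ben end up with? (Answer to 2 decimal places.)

31.97 euros

Each unit j contributes comes back to j as 5.1 × (j's share), so j prefers to contribute only if that share exceeds 1/5.1 = 0.1961; otherwise keeping the unit dominates.
Only Farah (9/45) clears that bar, contributing 22; the remaining 9 contribute 0. Total contributed: 22.
Ben keeps 22 and receives 5.1 × 22 × 4/45 = 9.97 from the maintenance fund, for a payoff of 31.97.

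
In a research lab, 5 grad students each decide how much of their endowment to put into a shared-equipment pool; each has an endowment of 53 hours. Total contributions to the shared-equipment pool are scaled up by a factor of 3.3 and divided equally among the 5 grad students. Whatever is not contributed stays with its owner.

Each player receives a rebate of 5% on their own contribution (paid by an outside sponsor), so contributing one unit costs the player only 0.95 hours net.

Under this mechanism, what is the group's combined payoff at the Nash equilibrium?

265.00 hours

With the mechanism, a contributed unit returns (3.3/5) / 0.95 = 0.6947 per unit of net cost — still below 1 — so contributing 0 remains dominant for every player.
Everyone keeps their endowment and the group total is 5 × 53 = 265.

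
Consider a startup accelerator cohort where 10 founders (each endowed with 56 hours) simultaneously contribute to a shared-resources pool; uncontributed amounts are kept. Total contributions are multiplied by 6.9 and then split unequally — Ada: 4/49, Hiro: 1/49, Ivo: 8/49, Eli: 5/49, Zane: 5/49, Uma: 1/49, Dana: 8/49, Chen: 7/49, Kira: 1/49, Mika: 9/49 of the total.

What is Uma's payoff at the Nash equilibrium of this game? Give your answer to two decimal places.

79.66 hours

A player with share s gets back 6.9·s per unit contributed, so full contribution is dominant for anyone with s > 1/6.9 = 0.1449 and zero contribution is dominant for anyone below.
The shares above 0.1449 belong to Ivo, Dana and Mika, contributing 56 each; the remaining 7 contribute 0. Total contributed: 168.
Uma keeps 56 and receives 6.9 × 168 × 1/49 = 23.66 from the shared-resources pool, for a payoff of 79.66.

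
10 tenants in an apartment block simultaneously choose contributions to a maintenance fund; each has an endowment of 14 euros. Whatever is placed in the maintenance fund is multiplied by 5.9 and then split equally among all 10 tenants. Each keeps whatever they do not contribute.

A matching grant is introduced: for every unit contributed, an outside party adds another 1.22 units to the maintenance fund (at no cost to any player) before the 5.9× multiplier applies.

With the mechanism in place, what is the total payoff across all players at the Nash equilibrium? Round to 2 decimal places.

The effective private return per unit is now 5.9 × 2.22 / 10 = 1.3098 > 1, so every player's dominant strategy flips to full contribution.
So the Nash equilibrium is full contribution by all 10; the group earns 5.9 × 2.22 × 140 = 1833.72.

1833.72 euros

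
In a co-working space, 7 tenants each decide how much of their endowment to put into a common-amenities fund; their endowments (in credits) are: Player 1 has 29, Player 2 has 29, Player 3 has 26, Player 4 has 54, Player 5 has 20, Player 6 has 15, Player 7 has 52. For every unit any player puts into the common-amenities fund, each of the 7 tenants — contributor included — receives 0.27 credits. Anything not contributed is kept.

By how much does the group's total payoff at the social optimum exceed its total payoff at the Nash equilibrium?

The private return per contributed unit is 0.27 < 1 for everyone, so the Nash equilibrium is zero contribution and the group total is Σ E_j = 29 + 29 + 26 + 54 + 20 + 15 + 52 = 225.
Each contributed unit returns 1.890 to the group, so the social optimum is full contribution by everyone: group total = 1.890 × 225 = 425.25.
Efficiency loss = (1.890 − 1) × 225 = 200.25.

200.25 credits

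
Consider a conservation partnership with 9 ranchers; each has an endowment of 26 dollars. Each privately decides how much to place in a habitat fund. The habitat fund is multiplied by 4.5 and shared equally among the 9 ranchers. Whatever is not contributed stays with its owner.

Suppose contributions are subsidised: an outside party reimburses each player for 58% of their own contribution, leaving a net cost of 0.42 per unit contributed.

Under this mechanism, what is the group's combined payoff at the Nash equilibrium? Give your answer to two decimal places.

1188.72 dollars

Under the mechanism each unit contributed yields (4.5/9) / 0.42 = 1.1905 back to its contributor per unit of net cost, which exceeds 1, making full contribution the dominant choice for everyone.
At the Nash equilibrium everyone contributes 26. Group total payoff = 9 × (26 × 0.58 + 4.5 × 26) = 1188.72.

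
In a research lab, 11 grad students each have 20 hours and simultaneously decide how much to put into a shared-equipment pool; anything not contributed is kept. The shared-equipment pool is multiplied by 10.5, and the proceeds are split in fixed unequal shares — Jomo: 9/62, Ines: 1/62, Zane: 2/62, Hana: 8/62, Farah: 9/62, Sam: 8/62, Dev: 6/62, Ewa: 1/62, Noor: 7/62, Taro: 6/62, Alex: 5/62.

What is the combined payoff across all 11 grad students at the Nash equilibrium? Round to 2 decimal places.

1550.00 hours

Each unit j contributes comes back to j as 10.5 × (j's share), so j prefers to contribute only if that share exceeds 1/10.5 = 0.0952; otherwise keeping the unit dominates.
Jomo, Hana, Farah, Sam, Dev, Noor and Taro are above the threshold, contributing 20 each; the remaining 4 contribute 0. Total contributed: 140.
The shared-equipment pool pays out 10.5 × 140 = 1470.00 in total (split across the unequal shares, but the aggregate is all that matters for the group sum).
The 4 free-riders keep 20 each, adding 80. Group total = 80 + 1470.00 = 1550.00.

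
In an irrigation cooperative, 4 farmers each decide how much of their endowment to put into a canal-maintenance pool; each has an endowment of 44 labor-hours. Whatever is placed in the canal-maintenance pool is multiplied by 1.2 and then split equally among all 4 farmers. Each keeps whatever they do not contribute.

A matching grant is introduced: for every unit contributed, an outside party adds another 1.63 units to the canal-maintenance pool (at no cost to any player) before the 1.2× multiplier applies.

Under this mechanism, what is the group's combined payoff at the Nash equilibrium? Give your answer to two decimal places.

176.00 labor-hours

Even with the mechanism, each unit contributed returns only 1.2 × 2.63 / 4 = 0.7890 per unit of net cost, so contributing nothing is still dominant.
At the Nash equilibrium no one contributes; group total payoff = 4 × 44 = 176.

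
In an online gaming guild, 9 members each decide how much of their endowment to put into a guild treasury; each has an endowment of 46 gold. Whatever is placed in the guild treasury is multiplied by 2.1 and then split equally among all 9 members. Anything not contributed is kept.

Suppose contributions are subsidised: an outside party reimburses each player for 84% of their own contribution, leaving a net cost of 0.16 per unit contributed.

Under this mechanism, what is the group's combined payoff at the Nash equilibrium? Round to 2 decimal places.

1217.16 gold

The effective private return per unit is now (2.1/9) / 0.16 = 1.4583 > 1, so every player's dominant strategy flips to full contribution.
So the Nash equilibrium is full contribution by all 9; the group earns 9 × (46 × 0.84 + 2.1 × 46) = 1217.16.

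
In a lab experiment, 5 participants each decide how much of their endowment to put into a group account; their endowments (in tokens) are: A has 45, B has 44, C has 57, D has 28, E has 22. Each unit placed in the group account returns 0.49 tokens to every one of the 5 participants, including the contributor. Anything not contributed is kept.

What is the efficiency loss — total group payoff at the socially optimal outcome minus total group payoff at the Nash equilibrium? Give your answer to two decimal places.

The private return per contributed unit is 0.49 < 1 for everyone, so the Nash equilibrium is zero contribution and the group total is Σ E_j = 45 + 44 + 57 + 28 + 22 = 196.
Each contributed unit returns 2.450 to the group, so the social optimum is full contribution by everyone: group total = 2.450 × 196 = 480.20.
Efficiency loss = (2.450 − 1) × 196 = 284.20.

284.20 tokens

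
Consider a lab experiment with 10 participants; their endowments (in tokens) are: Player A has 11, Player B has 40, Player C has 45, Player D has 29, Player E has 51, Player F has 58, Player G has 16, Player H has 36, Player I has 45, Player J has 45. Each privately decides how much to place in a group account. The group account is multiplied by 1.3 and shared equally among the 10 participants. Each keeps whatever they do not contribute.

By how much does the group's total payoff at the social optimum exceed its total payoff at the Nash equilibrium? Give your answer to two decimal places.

112.80 tokens

The private return per contributed unit is 1.3/10 = 0.1300 < 1 for every player regardless of endowment, so the Nash equilibrium is zero contribution and the group total is Σ E_j = 11 + 40 + 45 + 29 + 51 + 58 + 16 + 36 + 45 + 45 = 376.
Each contributed unit returns 1.300 to the group, so the social optimum is full contribution by everyone: group total = 1.300 × 376 = 488.80.
Efficiency loss = (1.300 − 1) × 376 = 112.80.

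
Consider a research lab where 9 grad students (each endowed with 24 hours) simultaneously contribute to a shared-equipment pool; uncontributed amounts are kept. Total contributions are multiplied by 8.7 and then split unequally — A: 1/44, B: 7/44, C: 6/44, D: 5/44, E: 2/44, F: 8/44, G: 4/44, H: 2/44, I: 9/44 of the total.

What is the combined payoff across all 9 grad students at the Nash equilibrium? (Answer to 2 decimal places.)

A player with share s gets back 8.7·s per unit contributed, so full contribution is dominant for anyone with s > 1/8.7 = 0.1149 and zero contribution is dominant for anyone below.
The shares above 0.1149 belong to B, C, F and I, contributing 24 each; the remaining 5 contribute 0. Total contributed: 96.
The shared-equipment pool pays out 8.7 × 96 = 835.20 in total (split across the unequal shares, but the aggregate is all that matters for the group sum).
The 5 free-riders keep 24 each, adding 120. Group total = 120 + 835.20 = 955.20.

955.20 hours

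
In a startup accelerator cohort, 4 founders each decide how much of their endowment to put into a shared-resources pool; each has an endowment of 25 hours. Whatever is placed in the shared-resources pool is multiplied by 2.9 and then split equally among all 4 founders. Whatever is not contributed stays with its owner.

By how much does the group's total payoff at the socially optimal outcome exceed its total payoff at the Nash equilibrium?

Each contributed unit returns 2.9/4 = 0.7250 to its contributor — below 1 — so contributing 0 is dominant for every player. At the Nash equilibrium everyone keeps their 25, and the group total is 4 × 25 = 100.
Each contributed unit returns 2.900 to the group as a whole (0.7250 to each of 4 players), which exceeds 1, so the social optimum is full contribution: group total = 2.900 × 100 = 290.00.
Efficiency loss = 290.00 − 100 = 190.00.

190.00 hours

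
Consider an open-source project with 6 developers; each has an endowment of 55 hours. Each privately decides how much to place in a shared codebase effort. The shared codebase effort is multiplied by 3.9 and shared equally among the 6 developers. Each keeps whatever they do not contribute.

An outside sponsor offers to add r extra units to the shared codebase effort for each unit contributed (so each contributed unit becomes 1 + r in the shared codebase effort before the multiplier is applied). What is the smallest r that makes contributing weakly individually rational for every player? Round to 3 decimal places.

0.538

With matching at rate r, one contributed unit becomes (1 + r) in the shared codebase effort and returns 3.9 × (1 + r) / 6 to the contributor.
Setting this equal to 1: 1 + r = 6/3.9 = 1.5385.
So the minimum matching rate is r = 1.5385 − 1 = 0.538.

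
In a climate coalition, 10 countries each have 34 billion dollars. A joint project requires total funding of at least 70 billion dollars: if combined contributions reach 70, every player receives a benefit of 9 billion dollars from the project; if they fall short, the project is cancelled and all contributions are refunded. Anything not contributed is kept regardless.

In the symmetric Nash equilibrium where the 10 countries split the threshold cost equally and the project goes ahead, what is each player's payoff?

36 billion dollars

Equal share of the threshold: 70/10 = 7.
At this profile no one gains by cutting their contribution: any cut drops the total below 70, the project is cancelled, contributions are refunded, and the deviator ends with 34, which is less than 34 − 7 + 9 = 36. Contributing more than 7 just wastes the excess. So contributing exactly 7 is a best response.
Each player's payoff: 34 − 7 + 9 = 36.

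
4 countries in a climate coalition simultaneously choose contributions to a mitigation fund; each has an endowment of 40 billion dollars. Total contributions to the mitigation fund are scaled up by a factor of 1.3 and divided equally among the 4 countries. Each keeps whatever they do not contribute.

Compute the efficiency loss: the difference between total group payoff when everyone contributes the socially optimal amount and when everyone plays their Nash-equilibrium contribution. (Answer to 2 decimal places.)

Each contributed unit returns 1.3/4 = 0.3250 to its contributor — below 1 — so contributing 0 is dominant for every player. At the Nash equilibrium everyone keeps their 40, and the group total is 4 × 40 = 160.
Each contributed unit returns 1.300 to the group as a whole (0.3250 to each of 4 players), which exceeds 1, so the social optimum is full contribution: group total = 1.300 × 160 = 208.00.
Efficiency loss = 208.00 − 160 = 48.00.

48.00 billion dollars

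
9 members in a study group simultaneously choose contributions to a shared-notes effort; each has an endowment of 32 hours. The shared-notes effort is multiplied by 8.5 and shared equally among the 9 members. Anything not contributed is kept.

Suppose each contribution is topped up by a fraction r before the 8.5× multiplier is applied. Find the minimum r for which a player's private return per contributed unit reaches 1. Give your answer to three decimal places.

0.059

With matching at rate r, one contributed unit becomes (1 + r) in the shared-notes effort and returns 8.5 × (1 + r) / 9 to the contributor.
Setting this equal to 1: 1 + r = 9/8.5 = 1.0588.
So the minimum matching rate is r = 1.0588 − 1 = 0.059.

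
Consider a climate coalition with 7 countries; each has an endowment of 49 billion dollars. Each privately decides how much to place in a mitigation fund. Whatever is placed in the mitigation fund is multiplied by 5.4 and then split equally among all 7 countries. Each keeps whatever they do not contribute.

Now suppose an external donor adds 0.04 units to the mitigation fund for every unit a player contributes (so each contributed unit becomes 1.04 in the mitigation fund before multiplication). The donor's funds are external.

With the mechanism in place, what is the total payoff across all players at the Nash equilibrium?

343.00 billion dollars

With the mechanism, a contributed unit returns 5.4 × 1.04 / 7 = 0.8023 per unit of net cost — still below 1 — so contributing 0 remains dominant for every player.
Everyone keeps their endowment and the group total is 7 × 49 = 343.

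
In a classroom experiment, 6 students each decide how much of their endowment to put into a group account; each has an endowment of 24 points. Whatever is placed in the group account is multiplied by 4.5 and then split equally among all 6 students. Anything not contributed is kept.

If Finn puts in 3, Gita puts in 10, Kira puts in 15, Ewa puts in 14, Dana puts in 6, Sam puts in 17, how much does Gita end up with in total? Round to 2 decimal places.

Total contributed: 3 + 10 + 15 + 14 + 6 + 17 = 65.
Each receives 4.5 × 65 / 6 = 48.75 from the group account.
Gita keeps 24 − 10 = 14, so Gita's payoff is 14 + 48.75 = 62.75.

62.75 points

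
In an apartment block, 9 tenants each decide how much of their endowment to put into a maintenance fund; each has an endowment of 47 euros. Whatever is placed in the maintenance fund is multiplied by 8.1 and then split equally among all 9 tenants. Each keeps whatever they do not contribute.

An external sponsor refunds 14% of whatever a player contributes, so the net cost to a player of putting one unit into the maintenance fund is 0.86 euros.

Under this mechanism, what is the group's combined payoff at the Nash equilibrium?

With the mechanism, a contributed unit returns (8.1/9) / 0.86 = 1.0465 per unit of net cost to the contributor — now above 1 — so contributing fully is weakly dominant for every player.
So the Nash equilibrium is full contribution by all 9; the group earns 9 × (47 × 0.14 + 8.1 × 47) = 3485.52.

3485.52 euros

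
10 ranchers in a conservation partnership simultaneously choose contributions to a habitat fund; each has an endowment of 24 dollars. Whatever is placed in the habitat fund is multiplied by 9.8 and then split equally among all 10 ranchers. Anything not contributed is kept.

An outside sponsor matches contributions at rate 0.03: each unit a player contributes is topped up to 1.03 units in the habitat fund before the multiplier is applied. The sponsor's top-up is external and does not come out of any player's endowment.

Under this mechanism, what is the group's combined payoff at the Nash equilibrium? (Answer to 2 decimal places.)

The effective private return per unit is now 9.8 × 1.03 / 10 = 1.0094 > 1, so every player's dominant strategy flips to full contribution.
So the Nash equilibrium is full contribution by all 10; the group earns 9.8 × 1.03 × 240 = 2422.56.

2422.56 dollars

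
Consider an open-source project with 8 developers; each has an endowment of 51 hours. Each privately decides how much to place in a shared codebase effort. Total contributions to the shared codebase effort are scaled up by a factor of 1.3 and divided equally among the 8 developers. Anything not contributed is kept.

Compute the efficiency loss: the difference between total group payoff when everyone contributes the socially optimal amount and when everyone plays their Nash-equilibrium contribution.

Each contributed unit returns 1.3/8 = 0.1625 to its contributor — below 1 — so contributing 0 is dominant for every player. At the Nash equilibrium everyone keeps their 51, and the group total is 8 × 51 = 408.
Each contributed unit returns 1.300 to the group as a whole (0.1625 to each of 8 players), which exceeds 1, so the social optimum is full contribution: group total = 1.300 × 408 = 530.40.
Efficiency loss = 530.40 − 408 = 122.40.

122.40 hours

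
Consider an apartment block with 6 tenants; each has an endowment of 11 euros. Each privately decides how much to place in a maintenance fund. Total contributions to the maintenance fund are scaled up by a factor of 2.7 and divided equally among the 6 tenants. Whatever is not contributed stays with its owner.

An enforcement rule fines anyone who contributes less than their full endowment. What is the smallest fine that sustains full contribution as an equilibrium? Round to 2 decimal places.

6.05 euros

Given the others contribute fully, the best deviation is to contribute 0 (any partial contribution still incurs the fine and gives up units whose private return 0.4500 is below 1).
Deviating from 11 to 0 saves 11 euros but forfeits the deviator's share of the drop in the maintenance fund: 2.7/6 × 11 = 4.95.
So the deviation gain is 11 − 4.95 = 6.05, and the fine must be at least 6.05 euros to wipe it out.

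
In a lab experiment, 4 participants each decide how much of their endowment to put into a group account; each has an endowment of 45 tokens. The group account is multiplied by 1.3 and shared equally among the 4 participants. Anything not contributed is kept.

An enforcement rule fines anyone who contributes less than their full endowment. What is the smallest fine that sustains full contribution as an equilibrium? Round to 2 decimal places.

Given the others contribute fully, the best deviation is to contribute 0 (any partial contribution still incurs the fine and gives up units whose private return 0.3250 is below 1).
Deviating from 45 to 0 saves 45 tokens but forfeits the deviator's share of the drop in the group account: 1.3/4 × 45 = 14.62.
So the deviation gain is 45 − 14.62 = 30.38, and the fine must be at least 30.38 tokens to wipe it out.

30.38 tokens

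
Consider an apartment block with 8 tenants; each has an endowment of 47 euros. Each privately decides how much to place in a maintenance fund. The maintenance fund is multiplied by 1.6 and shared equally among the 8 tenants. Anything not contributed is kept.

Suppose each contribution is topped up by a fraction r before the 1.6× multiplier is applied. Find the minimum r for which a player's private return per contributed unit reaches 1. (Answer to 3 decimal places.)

4.000

With matching at rate r, one contributed unit becomes (1 + r) in the maintenance fund and returns 1.6 × (1 + r) / 8 to the contributor.
Setting this equal to 1: 1 + r = 8/1.6 = 5.0000.
So the minimum matching rate is r = 5.0000 − 1 = 4.000.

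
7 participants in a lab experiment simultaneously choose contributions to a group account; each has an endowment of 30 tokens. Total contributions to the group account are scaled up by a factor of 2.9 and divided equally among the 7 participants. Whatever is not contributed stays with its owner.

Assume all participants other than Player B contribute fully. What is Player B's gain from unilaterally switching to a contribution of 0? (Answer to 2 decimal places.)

Switching from a contribution of 30 to 0 lets Player B keep an extra 30 tokens, but lowers the group account by 30, which costs Player B their own share of that drop: 2.9/7 × 30 = 12.43.
Net gain = 30 − 12.43 = 17.57. The private return per contributed unit (0.4143) is below 1, so free-riding is indeed the best response regardless of what the others do.

17.57 tokens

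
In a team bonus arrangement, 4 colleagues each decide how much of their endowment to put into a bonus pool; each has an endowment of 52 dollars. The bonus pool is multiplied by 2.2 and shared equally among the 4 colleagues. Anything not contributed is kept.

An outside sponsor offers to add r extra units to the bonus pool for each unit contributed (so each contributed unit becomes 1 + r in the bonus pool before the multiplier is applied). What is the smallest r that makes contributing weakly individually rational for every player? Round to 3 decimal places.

With matching at rate r, one contributed unit becomes (1 + r) in the bonus pool and returns 2.2 × (1 + r) / 4 to the contributor.
Setting this equal to 1: 1 + r = 4/2.2 = 1.8182.
So the minimum matching rate is r = 1.8182 − 1 = 0.818.

0.818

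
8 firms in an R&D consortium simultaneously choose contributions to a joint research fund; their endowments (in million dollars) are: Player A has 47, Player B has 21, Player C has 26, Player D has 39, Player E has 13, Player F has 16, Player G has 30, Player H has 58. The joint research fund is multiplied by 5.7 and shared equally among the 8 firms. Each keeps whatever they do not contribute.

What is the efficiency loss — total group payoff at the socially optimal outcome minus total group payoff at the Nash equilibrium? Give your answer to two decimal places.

The private return per contributed unit is 5.7/8 = 0.7125 < 1 for every player regardless of endowment, so the Nash equilibrium is zero contribution and the group total is Σ E_j = 47 + 21 + 26 + 39 + 13 + 16 + 30 + 58 = 250.
Each contributed unit returns 5.700 to the group, so the social optimum is full contribution by everyone: group total = 5.700 × 250 = 1425.00.
Efficiency loss = (5.700 − 1) × 250 = 1175.00.

1175.00 million dollars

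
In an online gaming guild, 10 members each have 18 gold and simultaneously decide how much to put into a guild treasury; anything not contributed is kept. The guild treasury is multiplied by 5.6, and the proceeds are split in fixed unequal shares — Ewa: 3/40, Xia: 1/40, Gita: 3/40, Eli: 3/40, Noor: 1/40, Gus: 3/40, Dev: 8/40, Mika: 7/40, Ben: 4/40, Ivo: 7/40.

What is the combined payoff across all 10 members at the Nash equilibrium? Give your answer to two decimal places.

262.80 gold

Each unit j contributes comes back to j as 5.6 × (j's share), so j prefers to contribute only if that share exceeds 1/5.6 = 0.1786; otherwise keeping the unit dominates.
The only share above 0.1786 is Dev's 8/40, contributing 18; the remaining 9 contribute 0. Total contributed: 18.
The guild treasury pays out 5.6 × 18 = 100.80 in total (split across the unequal shares, but the aggregate is all that matters for the group sum).
The 9 free-riders keep 18 each, adding 162. Group total = 162 + 100.80 = 262.80.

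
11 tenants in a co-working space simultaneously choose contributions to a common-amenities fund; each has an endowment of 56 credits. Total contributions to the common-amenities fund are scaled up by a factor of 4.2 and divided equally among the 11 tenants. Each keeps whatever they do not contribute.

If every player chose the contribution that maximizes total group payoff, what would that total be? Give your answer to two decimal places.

2587.20 credits

Each contributed unit returns 4.200 to the group as a whole (0.3818 to each of 11 players), which exceeds 1, so the social optimum is full contribution: group total = 4.200 × 616 = 2587.20.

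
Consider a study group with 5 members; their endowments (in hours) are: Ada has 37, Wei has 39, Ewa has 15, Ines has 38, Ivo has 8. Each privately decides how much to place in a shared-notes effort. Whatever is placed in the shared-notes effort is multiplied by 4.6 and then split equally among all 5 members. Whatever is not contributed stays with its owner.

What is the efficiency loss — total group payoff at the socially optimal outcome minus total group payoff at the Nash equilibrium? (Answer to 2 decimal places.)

The private return per contributed unit is 4.6/5 = 0.9200 < 1 for every player regardless of endowment, so the Nash equilibrium is zero contribution and the group total is Σ E_j = 37 + 39 + 15 + 38 + 8 = 137.
Each contributed unit returns 4.600 to the group, so the social optimum is full contribution by everyone: group total = 4.600 × 137 = 630.20.
Efficiency loss = (4.600 − 1) × 137 = 493.20.

493.20 hours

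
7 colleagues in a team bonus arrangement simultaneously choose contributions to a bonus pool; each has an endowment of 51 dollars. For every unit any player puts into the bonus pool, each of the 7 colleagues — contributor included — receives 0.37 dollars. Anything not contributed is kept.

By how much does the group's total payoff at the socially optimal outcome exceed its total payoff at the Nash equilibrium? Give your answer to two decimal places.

567.63 dollars

The private return per contributed unit is 0.37 < 1, so contributing 0 is dominant for every player. At the Nash equilibrium everyone keeps their 51, and the group total is 7 × 51 = 357.
Each contributed unit returns 2.590 to the group as a whole (0.37 to each of 7 players), which exceeds 1, so the social optimum is full contribution: group total = 2.590 × 357 = 924.63.
Efficiency loss = 924.63 − 357 = 567.63.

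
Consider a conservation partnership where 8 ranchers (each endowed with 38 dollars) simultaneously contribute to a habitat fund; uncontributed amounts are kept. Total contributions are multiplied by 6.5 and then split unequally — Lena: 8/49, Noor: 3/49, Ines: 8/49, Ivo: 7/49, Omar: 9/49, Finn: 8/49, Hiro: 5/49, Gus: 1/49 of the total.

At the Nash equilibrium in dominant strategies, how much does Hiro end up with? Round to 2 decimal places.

Each unit j contributes comes back to j as 6.5 × (j's share), so j prefers to contribute only if that share exceeds 1/6.5 = 0.1538; otherwise keeping the unit dominates.
Lena, Ines, Omar and Finn are above the threshold, contributing 38 each; the remaining 4 contribute 0. Total contributed: 152.
Hiro keeps 38 and receives 6.5 × 152 × 5/49 = 100.82 from the habitat fund, for a payoff of 138.82.

138.82 dollars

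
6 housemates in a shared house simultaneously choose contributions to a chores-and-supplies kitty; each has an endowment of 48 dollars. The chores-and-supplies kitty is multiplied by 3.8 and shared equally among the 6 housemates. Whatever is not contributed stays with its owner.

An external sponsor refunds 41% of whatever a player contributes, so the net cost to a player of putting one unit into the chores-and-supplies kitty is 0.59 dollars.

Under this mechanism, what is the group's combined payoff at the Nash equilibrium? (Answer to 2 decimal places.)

Under the mechanism each unit contributed yields (3.8/6) / 0.59 = 1.0734 back to its contributor per unit of net cost, which exceeds 1, making full contribution the dominant choice for everyone.
So the Nash equilibrium is full contribution by all 6; the group earns 6 × (48 × 0.41 + 3.8 × 48) = 1212.48.

1212.48 dollars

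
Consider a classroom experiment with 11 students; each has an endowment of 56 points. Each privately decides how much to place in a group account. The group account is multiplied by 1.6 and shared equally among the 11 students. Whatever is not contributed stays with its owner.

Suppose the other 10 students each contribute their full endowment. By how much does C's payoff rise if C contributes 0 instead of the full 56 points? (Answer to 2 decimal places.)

47.85 points

Switching from a contribution of 56 to 0 lets C keep an extra 56 points, but lowers the group account by 56, which costs C their own share of that drop: 1.6/11 × 56 = 8.15.
Net gain = 56 − 8.15 = 47.85. The private return per contributed unit (0.1455) is below 1, so free-riding is indeed the best response regardless of what the others do.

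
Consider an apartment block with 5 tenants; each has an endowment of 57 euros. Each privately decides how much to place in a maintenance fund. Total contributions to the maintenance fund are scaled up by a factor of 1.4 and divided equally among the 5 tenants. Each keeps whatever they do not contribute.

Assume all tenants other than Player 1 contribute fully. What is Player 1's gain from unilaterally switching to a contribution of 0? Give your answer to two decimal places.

41.04 euros

Switching from a contribution of 57 to 0 lets Player 1 keep an extra 57 euros, but lowers the maintenance fund by 57, which costs Player 1 their own share of that drop: 1.4/5 × 57 = 15.96.
Net gain = 57 − 15.96 = 41.04. The private return per contributed unit (0.2800) is below 1, so free-riding is indeed the best response regardless of what the others do.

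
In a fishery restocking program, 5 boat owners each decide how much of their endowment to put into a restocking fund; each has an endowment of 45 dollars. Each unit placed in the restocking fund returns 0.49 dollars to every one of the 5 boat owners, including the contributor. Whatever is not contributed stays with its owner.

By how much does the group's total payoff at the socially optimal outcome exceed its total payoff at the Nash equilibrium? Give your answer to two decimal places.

The private return per contributed unit is 0.49 < 1, so contributing 0 is dominant for every player. At the Nash equilibrium everyone keeps their 45, and the group total is 5 × 45 = 225.
Each contributed unit returns 2.450 to the group as a whole (0.49 to each of 5 players), which exceeds 1, so the social optimum is full contribution: group total = 2.450 × 225 = 551.25.
Efficiency loss = 551.25 − 225 = 326.25.

326.25 dollars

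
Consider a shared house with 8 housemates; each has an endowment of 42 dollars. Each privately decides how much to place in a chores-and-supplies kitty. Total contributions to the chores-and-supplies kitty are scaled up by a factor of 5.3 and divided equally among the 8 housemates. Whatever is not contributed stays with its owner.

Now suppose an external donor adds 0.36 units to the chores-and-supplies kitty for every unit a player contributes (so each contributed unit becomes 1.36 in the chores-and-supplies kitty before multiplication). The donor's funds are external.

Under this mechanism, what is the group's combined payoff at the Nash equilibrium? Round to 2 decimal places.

Even with the mechanism, each unit contributed returns only 5.3 × 1.36 / 8 = 0.9010 per unit of net cost, so contributing nothing is still dominant.
Everyone keeps their endowment and the group total is 8 × 42 = 336.

336.00 dollars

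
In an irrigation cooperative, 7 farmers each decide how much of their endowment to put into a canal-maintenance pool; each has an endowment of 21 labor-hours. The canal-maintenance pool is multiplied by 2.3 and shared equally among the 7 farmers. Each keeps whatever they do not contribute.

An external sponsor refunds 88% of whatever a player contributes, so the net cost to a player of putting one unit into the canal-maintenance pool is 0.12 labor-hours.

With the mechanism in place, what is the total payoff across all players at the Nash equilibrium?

Under the mechanism each unit contributed yields (2.3/7) / 0.12 = 2.7381 back to its contributor per unit of net cost, which exceeds 1, making full contribution the dominant choice for everyone.
So the Nash equilibrium is full contribution by all 7; the group earns 7 × (21 × 0.88 + 2.3 × 21) = 467.46.

467.46 labor-hours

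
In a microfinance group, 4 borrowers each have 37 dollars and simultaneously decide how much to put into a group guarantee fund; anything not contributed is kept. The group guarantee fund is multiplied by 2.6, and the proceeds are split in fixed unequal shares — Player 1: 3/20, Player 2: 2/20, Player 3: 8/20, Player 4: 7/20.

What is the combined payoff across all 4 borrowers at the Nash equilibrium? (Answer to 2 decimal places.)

Player j's private return per contributed unit is 2.6 × (j's share). Contributing is weakly dominant for j when that share is at least 1/2.6 = 0.3846, and contributing 0 is dominant otherwise.
Only Player 3 (8/20) clears that bar, contributing 37; the remaining 3 contribute 0. Total contributed: 37.
The group guarantee fund pays out 2.6 × 37 = 96.20 in total (split across the unequal shares, but the aggregate is all that matters for the group sum).
The 3 free-riders keep 37 each, adding 111. Group total = 111 + 96.20 = 207.20.

207.20 dollars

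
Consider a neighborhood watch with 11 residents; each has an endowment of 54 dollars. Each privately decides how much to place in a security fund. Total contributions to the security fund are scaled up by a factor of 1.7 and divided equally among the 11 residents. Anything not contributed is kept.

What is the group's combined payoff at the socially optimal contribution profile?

Each contributed unit returns 1.700 to the group as a whole (0.1545 to each of 11 players), which exceeds 1, so the social optimum is full contribution: group total = 1.700 × 594 = 1009.80.

1009.80 dollars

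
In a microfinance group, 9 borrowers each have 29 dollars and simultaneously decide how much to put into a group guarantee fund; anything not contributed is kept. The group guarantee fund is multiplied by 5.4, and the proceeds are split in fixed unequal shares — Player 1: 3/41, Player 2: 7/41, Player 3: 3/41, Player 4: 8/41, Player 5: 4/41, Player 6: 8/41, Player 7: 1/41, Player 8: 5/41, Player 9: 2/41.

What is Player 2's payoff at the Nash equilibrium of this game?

Each unit j contributes comes back to j as 5.4 × (j's share), so j prefers to contribute only if that share exceeds 1/5.4 = 0.1852; otherwise keeping the unit dominates.
The shares above 0.1852 belong to Player 4 and Player 6, contributing 29 each; the remaining 7 contribute 0. Total contributed: 58.
Player 2 keeps 29 and receives 5.4 × 58 × 7/41 = 53.47 from the group guarantee fund, for a payoff of 82.47.

82.47 dollars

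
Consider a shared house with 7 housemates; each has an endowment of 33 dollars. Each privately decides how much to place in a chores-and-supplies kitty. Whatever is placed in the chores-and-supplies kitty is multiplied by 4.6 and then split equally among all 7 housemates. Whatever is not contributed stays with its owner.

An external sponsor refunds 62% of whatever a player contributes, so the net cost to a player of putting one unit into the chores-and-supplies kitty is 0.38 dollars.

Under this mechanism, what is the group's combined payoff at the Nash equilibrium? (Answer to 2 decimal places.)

Under the mechanism each unit contributed yields (4.6/7) / 0.38 = 1.7293 back to its contributor per unit of net cost, which exceeds 1, making full contribution the dominant choice for everyone.
So the Nash equilibrium is full contribution by all 7; the group earns 7 × (33 × 0.62 + 4.6 × 33) = 1205.82.

1205.82 dollars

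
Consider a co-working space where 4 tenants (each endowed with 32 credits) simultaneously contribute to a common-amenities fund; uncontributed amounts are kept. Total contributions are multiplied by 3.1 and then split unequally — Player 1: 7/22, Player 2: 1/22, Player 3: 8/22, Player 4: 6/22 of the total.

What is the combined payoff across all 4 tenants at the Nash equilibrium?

195.20 credits

A player with share s gets back 3.1·s per unit contributed, so full contribution is dominant for anyone with s > 1/3.1 = 0.3226 and zero contribution is dominant for anyone below.
The only share above 0.3226 is Player 3's 8/22, contributing 32; the remaining 3 contribute 0. Total contributed: 32.
The common-amenities fund pays out 3.1 × 32 = 99.20 in total (split across the unequal shares, but the aggregate is all that matters for the group sum).
The 3 free-riders keep 32 each, adding 96. Group total = 96 + 99.20 = 195.20.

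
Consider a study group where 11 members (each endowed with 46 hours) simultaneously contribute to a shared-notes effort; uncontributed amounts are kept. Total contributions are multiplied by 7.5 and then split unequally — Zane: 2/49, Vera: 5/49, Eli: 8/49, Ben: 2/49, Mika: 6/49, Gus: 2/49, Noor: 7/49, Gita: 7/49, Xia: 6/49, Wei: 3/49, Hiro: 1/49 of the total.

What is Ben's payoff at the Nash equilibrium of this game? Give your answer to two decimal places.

A player with share s gets back 7.5·s per unit contributed, so full contribution is dominant for anyone with s > 1/7.5 = 0.1333 and zero contribution is dominant for anyone below.
The shares above 0.1333 belong to Eli, Noor and Gita, contributing 46 each; the remaining 8 contribute 0. Total contributed: 138.
Ben keeps 46 and receives 7.5 × 138 × 2/49 = 42.24 from the shared-notes effort, for a payoff of 88.24.

88.24 hours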